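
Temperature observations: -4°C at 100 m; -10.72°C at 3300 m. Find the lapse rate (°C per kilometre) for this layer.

2.1°C/km

Γ = −ΔT/Δz = (-4 − (-10.72)) / (3300 − 100) m
  = 6.72°C / 3.2 km = 2.1°C/km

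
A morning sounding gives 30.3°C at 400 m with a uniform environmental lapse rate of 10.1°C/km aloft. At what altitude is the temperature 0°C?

3400 m

Height above start = (30.3 − 0) / 10.1 = 3 km
Altitude = 400 m + 3000 m = 3400 m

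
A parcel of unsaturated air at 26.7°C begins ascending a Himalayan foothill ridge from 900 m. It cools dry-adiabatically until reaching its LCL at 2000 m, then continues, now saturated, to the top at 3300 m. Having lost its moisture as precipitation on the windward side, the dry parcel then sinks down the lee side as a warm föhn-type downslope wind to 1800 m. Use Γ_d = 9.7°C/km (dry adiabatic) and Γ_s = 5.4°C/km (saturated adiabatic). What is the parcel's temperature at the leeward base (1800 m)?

23.56°C

900–2000 m, dry: Δz = 1.1 km ⇒ ΔT = -10.67°C; T = 16.03°C
2000–3300 m, saturated: Δz = 1.3 km ⇒ ΔT = -7.02°C; T = 9.01°C
3300–1800 m, dry descent: Δz = 1.5 km ⇒ ΔT = +14.55°C; T = 23.56°C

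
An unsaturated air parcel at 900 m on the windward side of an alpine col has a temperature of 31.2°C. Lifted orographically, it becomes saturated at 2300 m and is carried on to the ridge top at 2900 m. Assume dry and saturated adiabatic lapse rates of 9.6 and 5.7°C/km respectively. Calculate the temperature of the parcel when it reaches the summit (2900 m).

900–2300 m, dry: Δz = 1.4 km ⇒ ΔT = -13.44°C; T = 17.76°C
2300–2900 m, saturated: Δz = 0.6 km ⇒ ΔT = -3.42°C; T = 14.34°C

14.34°C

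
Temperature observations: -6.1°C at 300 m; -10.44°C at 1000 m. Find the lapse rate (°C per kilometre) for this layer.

6.2°C/km

Γ = −ΔT/Δz = (-6.1 − (-10.44)) / (1000 − 300) m
  = 4.34°C / 0.7 km = 6.2°C/km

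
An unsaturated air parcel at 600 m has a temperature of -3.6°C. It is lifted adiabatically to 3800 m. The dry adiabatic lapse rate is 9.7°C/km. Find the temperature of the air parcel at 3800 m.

-34.64°C

From 600 m to 3800 m (dry adiabatic): cools by 9.7 × 3.2 = 31.04°C, giving -34.64°C.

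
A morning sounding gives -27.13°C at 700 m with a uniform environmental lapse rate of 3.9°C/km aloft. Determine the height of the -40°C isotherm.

4000 m

Height above start = (-27.13 − (-40)) / 3.9 = 3.3 km
Altitude = 700 m + 3300 m = 4000 m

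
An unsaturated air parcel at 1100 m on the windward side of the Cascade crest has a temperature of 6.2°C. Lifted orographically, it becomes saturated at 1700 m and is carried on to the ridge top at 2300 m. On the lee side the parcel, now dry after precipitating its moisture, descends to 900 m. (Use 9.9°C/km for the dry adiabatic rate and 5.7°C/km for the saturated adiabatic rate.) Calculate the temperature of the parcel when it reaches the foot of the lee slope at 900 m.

Dry to 1700 m: -9.9 × 0.6 km = -5.94°C, so T = 0.26°C.
Saturated to 2300 m: -5.7 × 0.6 km = -3.42°C, so T = -3.16°C.
Dry descent to 900 m: +9.9 × 1.4 km = +13.86°C, so T = 10.7°C.

10.7°C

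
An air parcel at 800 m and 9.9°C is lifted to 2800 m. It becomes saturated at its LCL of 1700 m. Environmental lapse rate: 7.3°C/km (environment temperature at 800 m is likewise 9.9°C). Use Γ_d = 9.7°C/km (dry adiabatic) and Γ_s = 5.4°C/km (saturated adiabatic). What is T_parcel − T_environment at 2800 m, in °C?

-0.07°C (parcel cooler than environment)

Parcel:
  800 → 1700 m (dry, 9.7°C/km): ΔT = -9.7 × 0.9 = -8.73°C → T = 1.17°C
  1700 → 2800 m (saturated, 5.4°C/km): ΔT = -5.4 × 1.1 = -5.94°C → T = -4.77°C
Environment:
  800 → 2800 m (environment, 7.3°C/km): ΔT = -7.3 × 2 = -14.6°C → T = -4.7°C
T_parcel − T_env = -4.77 − (-4.7) = -0.07°C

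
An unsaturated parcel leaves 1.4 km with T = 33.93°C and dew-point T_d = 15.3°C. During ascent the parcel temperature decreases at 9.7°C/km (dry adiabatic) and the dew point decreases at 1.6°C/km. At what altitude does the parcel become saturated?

T and T_d converge at 9.7 − 1.6 = 8.1°C per km
Height above start = (33.93 − 15.3) / 8.1 = 2.3 km
LCL altitude = 1400 m + 2300 m = 3700 m

3.7 km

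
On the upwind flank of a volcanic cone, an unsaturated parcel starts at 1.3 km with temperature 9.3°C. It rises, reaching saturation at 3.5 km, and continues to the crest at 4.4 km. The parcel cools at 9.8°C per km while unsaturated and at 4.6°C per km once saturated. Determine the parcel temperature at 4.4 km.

1300–3500 m, dry: Δz = 2.2 km ⇒ ΔT = -21.56°C; T = -12.26°C
3500–4400 m, saturated: Δz = 0.9 km ⇒ ΔT = -4.14°C; T = -16.4°C

-16.4°C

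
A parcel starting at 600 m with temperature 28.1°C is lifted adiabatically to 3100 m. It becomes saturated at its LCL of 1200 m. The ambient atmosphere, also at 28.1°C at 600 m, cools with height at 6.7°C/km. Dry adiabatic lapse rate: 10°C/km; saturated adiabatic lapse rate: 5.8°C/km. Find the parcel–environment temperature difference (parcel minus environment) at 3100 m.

-0.27°C (parcel cooler than environment)

Parcel:
  600–1200 m, dry: Δz = 0.6 km ⇒ ΔT = -6°C; T = 22.1°C
  1200–3100 m, saturated: Δz = 1.9 km ⇒ ΔT = -11.02°C; T = 11.08°C
Environment:
  600–3100 m, environment: Δz = 2.5 km ⇒ ΔT = -16.75°C; T = 11.35°C
T_parcel − T_env = 11.08 − 11.35 = -0.27°C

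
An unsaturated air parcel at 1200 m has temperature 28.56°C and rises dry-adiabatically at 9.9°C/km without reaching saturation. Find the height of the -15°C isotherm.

5600 m

Height above start = (28.56 − (-15)) / 9.9 = 4.4 km
Altitude = 1200 m + 4400 m = 5600 m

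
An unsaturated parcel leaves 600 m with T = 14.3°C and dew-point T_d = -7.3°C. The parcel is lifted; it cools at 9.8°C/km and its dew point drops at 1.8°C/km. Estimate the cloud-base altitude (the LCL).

3300 m

T and T_d converge at 9.8 − 1.8 = 8°C per km
Height above start = (14.3 − (-7.3)) / 8 = 2.7 km
LCL altitude = 600 m + 2700 m = 3300 m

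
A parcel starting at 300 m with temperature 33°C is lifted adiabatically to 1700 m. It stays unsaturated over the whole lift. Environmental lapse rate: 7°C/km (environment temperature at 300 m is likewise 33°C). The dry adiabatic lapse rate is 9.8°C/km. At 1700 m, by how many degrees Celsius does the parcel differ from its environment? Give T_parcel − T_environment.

-3.92°C (parcel cooler than environment)

Parcel:
  Dry to 1700 m: -9.8 × 1.4 km = -13.72°C, so T = 19.28°C.
Environment:
  Environment to 1700 m: -7 × 1.4 km = -9.8°C, so T = 23.2°C.
T_parcel − T_env = 19.28 − 23.2 = -3.92°C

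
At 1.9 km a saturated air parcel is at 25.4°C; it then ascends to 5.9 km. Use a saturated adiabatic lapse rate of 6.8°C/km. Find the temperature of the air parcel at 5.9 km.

1900 → 5900 m (saturated adiabatic, 6.8°C/km): ΔT = -6.8 × 4 = -27.2°C → T = -1.8°C

-1.8°C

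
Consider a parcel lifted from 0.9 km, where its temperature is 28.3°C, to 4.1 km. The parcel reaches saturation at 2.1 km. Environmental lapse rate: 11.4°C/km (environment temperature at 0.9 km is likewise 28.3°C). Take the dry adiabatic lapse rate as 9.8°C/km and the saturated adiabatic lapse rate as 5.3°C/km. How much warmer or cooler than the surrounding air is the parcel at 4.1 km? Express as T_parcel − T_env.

Parcel:
  From 900 m to 2100 m (dry): cools by 9.8 × 1.2 = 11.76°C, giving 16.54°C.
  From 2100 m to 4100 m (saturated): cools by 5.3 × 2 = 10.6°C, giving 5.94°C.
Environment:
  From 900 m to 4100 m (environment): cools by 11.4 × 3.2 = 36.48°C, giving -8.18°C.
T_parcel − T_env = 5.94 − (-8.18) = +14.12°C

+14.12°C (parcel warmer than environment)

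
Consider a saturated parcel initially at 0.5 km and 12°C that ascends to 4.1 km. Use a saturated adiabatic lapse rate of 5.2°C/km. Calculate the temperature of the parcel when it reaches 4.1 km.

From 500 m to 4100 m (saturated adiabatic): cools by 5.2 × 3.6 = 18.72°C, giving -6.72°C.

-6.72°C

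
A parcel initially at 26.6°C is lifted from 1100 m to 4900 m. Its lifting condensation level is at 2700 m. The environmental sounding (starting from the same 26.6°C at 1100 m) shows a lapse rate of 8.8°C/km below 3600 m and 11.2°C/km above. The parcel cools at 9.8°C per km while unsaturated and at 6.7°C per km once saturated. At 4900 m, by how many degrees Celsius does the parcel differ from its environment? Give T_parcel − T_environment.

Parcel:
  1100 → 2700 m (dry, 9.8°C/km): ΔT = -9.8 × 1.6 = -15.68°C → T = 10.92°C
  2700 → 4900 m (saturated, 6.7°C/km): ΔT = -6.7 × 2.2 = -14.74°C → T = -3.82°C
Environment:
  1100 → 3600 m (environment, lower layer, 8.8°C/km): ΔT = -8.8 × 2.5 = -22°C → T = 4.6°C
  3600 → 4900 m (environment, upper layer, 11.2°C/km): ΔT = -11.2 × 1.3 = -14.56°C → T = -9.96°C
T_parcel − T_env = -3.82 − (-9.96) = +6.14°C

+6.14°C (parcel warmer than environment)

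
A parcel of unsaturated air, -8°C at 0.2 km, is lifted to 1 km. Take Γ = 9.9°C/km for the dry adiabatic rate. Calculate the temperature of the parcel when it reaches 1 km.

-15.92°C

200 → 1000 m (dry adiabatic, 9.9°C/km): ΔT = -9.9 × 0.8 = -7.92°C → T = -15.92°C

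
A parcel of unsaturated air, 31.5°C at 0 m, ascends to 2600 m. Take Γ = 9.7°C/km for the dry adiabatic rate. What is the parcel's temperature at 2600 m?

6.28°C

0 → 2600 m (dry adiabatic, 9.7°C/km): ΔT = -9.7 × 2.6 = -25.22°C → T = 6.28°C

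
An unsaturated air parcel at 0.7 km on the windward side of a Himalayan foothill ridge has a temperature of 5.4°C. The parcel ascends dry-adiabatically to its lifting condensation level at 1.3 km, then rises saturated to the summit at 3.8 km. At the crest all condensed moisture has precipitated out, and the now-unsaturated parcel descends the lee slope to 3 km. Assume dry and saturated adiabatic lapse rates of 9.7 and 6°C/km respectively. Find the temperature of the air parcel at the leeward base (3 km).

700 → 1300 m (dry, 9.7°C/km): ΔT = -9.7 × 0.6 = -5.82°C → T = -0.42°C
1300 → 3800 m (saturated, 6°C/km): ΔT = -6 × 2.5 = -15°C → T = -15.42°C
3800 → 3000 m (dry descent, 9.7°C/km): ΔT = +9.7 × 0.8 = +7.76°C → T = -7.66°C

-7.66°C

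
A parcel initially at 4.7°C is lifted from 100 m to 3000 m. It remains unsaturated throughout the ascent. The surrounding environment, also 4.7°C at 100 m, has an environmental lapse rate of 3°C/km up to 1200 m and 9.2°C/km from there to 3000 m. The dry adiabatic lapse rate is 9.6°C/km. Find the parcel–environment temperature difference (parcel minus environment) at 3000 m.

-7.98°C (parcel cooler than environment)

Parcel:
  Dry to 3000 m: -9.6 × 2.9 km = -27.84°C, so T = -23.14°C.
Environment:
  Environment, lower layer to 1200 m: -3 × 1.1 km = -3.3°C, so T = 1.4°C.
  Environment, upper layer to 3000 m: -9.2 × 1.8 km = -16.56°C, so T = -15.16°C.
T_parcel − T_env = -23.14 − (-15.16) = -7.98°C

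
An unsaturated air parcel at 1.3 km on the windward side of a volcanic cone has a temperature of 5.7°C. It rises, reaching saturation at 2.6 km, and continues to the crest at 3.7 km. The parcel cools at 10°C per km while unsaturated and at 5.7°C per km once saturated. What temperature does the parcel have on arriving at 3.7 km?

Dry to 2600 m: -10 × 1.3 km = -13°C, so T = -7.3°C.
Saturated to 3700 m: -5.7 × 1.1 km = -6.27°C, so T = -13.57°C.

-13.57°C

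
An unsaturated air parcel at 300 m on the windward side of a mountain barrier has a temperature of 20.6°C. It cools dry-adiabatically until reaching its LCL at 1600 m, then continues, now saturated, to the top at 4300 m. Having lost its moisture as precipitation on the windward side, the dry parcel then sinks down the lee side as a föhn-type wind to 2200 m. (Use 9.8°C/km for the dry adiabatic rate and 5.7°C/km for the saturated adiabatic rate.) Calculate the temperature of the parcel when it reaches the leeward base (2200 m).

13.05°C

300–1600 m, dry: Δz = 1.3 km ⇒ ΔT = -12.74°C; T = 7.86°C
1600–4300 m, saturated: Δz = 2.7 km ⇒ ΔT = -15.39°C; T = -7.53°C
4300–2200 m, dry descent: Δz = 2.1 km ⇒ ΔT = +20.58°C; T = 13.05°C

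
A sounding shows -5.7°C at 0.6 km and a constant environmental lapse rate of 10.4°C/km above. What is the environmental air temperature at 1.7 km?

Environmental to 1700 m: -10.4 × 1.1 km = -11.44°C, so T = -17.14°C.

-17.14°C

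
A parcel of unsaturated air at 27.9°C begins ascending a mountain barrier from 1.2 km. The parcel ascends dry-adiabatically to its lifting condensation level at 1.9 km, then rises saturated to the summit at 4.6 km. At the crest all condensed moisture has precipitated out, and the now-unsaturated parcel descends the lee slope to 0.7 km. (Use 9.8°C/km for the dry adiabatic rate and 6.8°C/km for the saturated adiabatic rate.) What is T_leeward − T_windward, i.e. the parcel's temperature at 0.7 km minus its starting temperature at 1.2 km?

+13°C

1200–1900 m, dry: Δz = 0.7 km ⇒ ΔT = -6.86°C; T = 21.04°C
1900–4600 m, saturated: Δz = 2.7 km ⇒ ΔT = -18.36°C; T = 2.68°C
4600–700 m, dry descent: Δz = 3.9 km ⇒ ΔT = +38.22°C; T = 40.9°C
Net change vs windward start: 40.9 − 27.9 = +13°C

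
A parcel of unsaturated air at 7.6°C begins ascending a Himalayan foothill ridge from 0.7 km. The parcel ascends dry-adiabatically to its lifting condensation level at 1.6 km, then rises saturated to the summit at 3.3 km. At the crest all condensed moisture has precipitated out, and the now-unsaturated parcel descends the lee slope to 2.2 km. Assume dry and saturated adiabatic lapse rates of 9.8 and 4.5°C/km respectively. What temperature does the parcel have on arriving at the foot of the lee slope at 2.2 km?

700–1600 m, dry: Δz = 0.9 km ⇒ ΔT = -8.82°C; T = -1.22°C
1600–3300 m, saturated: Δz = 1.7 km ⇒ ΔT = -7.65°C; T = -8.87°C
3300–2200 m, dry descent: Δz = 1.1 km ⇒ ΔT = +10.78°C; T = 1.91°C

1.91°C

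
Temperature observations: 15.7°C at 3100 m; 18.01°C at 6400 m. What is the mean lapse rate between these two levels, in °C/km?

Γ = −ΔT/Δz = (15.7 − 18.01) / (6400 − 3100) m
  = -2.31°C / 3.3 km = -0.7°C/km

-0.7°C/km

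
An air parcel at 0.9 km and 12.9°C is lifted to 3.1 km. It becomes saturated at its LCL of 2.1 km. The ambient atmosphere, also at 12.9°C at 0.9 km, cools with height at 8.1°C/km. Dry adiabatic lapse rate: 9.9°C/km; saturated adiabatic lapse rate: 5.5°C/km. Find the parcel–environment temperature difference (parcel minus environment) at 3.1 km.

Parcel:
  Dry to 2100 m: -9.9 × 1.2 km = -11.88°C, so T = 1.02°C.
  Saturated to 3100 m: -5.5 × 1 km = -5.5°C, so T = -4.48°C.
Environment:
  Environment to 3100 m: -8.1 × 2.2 km = -17.82°C, so T = -4.92°C.
T_parcel − T_env = -4.48 − (-4.92) = +0.44°C

+0.44°C (parcel warmer than environment)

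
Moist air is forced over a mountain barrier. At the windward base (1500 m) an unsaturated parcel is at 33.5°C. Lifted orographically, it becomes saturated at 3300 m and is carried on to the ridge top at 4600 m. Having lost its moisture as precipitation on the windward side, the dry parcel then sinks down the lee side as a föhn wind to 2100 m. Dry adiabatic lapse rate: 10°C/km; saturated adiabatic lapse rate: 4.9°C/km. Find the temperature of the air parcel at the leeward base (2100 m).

1500 → 3300 m (dry, 10°C/km): ΔT = -10 × 1.8 = -18°C → T = 15.5°C
3300 → 4600 m (saturated, 4.9°C/km): ΔT = -4.9 × 1.3 = -6.37°C → T = 9.13°C
4600 → 2100 m (dry descent, 10°C/km): ΔT = +10 × 2.5 = +25°C → T = 34.13°C

34.13°C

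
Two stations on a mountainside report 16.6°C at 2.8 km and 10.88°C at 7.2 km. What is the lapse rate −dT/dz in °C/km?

Γ = −ΔT/Δz = (16.6 − 10.88) / (7200 − 2800) m
  = 5.72°C / 4.4 km = 1.3°C/km

1.3°C/km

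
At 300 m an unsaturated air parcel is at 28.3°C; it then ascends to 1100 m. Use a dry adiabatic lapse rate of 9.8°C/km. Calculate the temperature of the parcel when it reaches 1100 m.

From 300 m to 1100 m (dry adiabatic): cools by 9.8 × 0.8 = 7.84°C, giving 20.46°C.

20.46°C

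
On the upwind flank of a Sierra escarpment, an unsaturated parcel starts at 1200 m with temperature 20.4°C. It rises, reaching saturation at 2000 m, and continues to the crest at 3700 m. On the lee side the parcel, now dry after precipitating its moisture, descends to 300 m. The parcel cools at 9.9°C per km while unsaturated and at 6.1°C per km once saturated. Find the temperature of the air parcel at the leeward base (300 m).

35.77°C

1200–2000 m, dry: Δz = 0.8 km ⇒ ΔT = -7.92°C; T = 12.48°C
2000–3700 m, saturated: Δz = 1.7 km ⇒ ΔT = -10.37°C; T = 2.11°C
3700–300 m, dry descent: Δz = 3.4 km ⇒ ΔT = +33.66°C; T = 35.77°C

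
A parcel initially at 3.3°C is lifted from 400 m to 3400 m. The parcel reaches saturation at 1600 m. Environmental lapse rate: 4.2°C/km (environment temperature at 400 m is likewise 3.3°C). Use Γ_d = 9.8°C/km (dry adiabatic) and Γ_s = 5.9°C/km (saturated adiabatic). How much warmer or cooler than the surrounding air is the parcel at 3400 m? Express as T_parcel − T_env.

Parcel:
  Dry to 1600 m: -9.8 × 1.2 km = -11.76°C, so T = -8.46°C.
  Saturated to 3400 m: -5.9 × 1.8 km = -10.62°C, so T = -19.08°C.
Environment:
  Environment to 3400 m: -4.2 × 3 km = -12.6°C, so T = -9.3°C.
T_parcel − T_env = -19.08 − (-9.3) = -9.78°C

-9.78°C (parcel cooler than environment)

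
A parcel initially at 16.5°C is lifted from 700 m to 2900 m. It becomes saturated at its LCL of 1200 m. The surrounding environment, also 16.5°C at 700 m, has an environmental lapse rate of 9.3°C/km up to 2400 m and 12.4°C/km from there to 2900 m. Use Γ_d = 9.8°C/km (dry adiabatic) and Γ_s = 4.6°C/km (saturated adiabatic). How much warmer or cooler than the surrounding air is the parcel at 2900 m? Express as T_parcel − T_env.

+9.29°C (parcel warmer than environment)

Parcel:
  From 700 m to 1200 m (dry): cools by 9.8 × 0.5 = 4.9°C, giving 11.6°C.
  From 1200 m to 2900 m (saturated): cools by 4.6 × 1.7 = 7.82°C, giving 3.78°C.
Environment:
  From 700 m to 2400 m (environment, lower layer): cools by 9.3 × 1.7 = 15.81°C, giving 0.69°C.
  From 2400 m to 2900 m (environment, upper layer): cools by 12.4 × 0.5 = 6.2°C, giving -5.51°C.
T_parcel − T_env = 3.78 − (-5.51) = +9.29°C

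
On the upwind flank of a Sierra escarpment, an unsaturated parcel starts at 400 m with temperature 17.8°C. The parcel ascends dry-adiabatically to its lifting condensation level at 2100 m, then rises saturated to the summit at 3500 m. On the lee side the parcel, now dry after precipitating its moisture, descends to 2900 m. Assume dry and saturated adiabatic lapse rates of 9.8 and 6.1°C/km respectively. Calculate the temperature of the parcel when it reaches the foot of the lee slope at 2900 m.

-1.52°C

Dry to 2100 m: -9.8 × 1.7 km = -16.66°C, so T = 1.14°C.
Saturated to 3500 m: -6.1 × 1.4 km = -8.54°C, so T = -7.4°C.
Dry descent to 2900 m: +9.8 × 0.6 km = +5.88°C, so T = -1.52°C.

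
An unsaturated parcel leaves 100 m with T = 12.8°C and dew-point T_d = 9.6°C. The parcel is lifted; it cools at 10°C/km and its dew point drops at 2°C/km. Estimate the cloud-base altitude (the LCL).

500 m

T and T_d converge at 10 − 2 = 8°C per km
Height above start = (12.8 − 9.6) / 8 = 0.4 km
LCL altitude = 100 m + 400 m = 500 m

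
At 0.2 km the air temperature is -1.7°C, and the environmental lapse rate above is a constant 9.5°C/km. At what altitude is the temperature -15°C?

Height above start = (-1.7 − (-15)) / 9.5 = 1.4 km
Altitude = 200 m + 1400 m = 1600 m

1.6 km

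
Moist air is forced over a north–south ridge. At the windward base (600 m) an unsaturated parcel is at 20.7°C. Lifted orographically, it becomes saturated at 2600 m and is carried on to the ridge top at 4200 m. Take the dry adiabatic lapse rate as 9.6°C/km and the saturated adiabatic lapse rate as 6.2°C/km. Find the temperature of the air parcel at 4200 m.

Dry to 2600 m: -9.6 × 2 km = -19.2°C, so T = 1.5°C.
Saturated to 4200 m: -6.2 × 1.6 km = -9.92°C, so T = -8.42°C.

-8.42°C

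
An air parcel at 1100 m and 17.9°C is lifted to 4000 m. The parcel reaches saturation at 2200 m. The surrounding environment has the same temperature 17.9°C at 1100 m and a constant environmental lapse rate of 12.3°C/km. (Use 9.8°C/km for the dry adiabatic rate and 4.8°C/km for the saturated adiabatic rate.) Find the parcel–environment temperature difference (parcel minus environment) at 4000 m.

+16.25°C (parcel warmer than environment)

Parcel:
  From 1100 m to 2200 m (dry): cools by 9.8 × 1.1 = 10.78°C, giving 7.12°C.
  From 2200 m to 4000 m (saturated): cools by 4.8 × 1.8 = 8.64°C, giving -1.52°C.
Environment:
  From 1100 m to 4000 m (environment): cools by 12.3 × 2.9 = 35.67°C, giving -17.77°C.
T_parcel − T_env = -1.52 − (-17.77) = +16.25°C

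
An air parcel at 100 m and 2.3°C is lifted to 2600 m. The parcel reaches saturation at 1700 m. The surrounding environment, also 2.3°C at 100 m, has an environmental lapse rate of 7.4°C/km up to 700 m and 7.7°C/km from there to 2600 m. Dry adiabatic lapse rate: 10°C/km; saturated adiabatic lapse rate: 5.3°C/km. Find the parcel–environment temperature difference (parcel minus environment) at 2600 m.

Parcel:
  100–1700 m, dry: Δz = 1.6 km ⇒ ΔT = -16°C; T = -13.7°C
  1700–2600 m, saturated: Δz = 0.9 km ⇒ ΔT = -4.77°C; T = -18.47°C
Environment:
  100–700 m, environment, lower layer: Δz = 0.6 km ⇒ ΔT = -4.44°C; T = -2.14°C
  700–2600 m, environment, upper layer: Δz = 1.9 km ⇒ ΔT = -14.63°C; T = -16.77°C
T_parcel − T_env = -18.47 − (-16.77) = -1.7°C

-1.7°C (parcel cooler than environment)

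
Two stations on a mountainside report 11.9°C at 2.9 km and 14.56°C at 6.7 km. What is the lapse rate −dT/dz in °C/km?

Γ = −ΔT/Δz = (11.9 − 14.56) / (6700 − 2900) m
  = -2.66°C / 3.8 km = -0.7°C/km

-0.7°C/km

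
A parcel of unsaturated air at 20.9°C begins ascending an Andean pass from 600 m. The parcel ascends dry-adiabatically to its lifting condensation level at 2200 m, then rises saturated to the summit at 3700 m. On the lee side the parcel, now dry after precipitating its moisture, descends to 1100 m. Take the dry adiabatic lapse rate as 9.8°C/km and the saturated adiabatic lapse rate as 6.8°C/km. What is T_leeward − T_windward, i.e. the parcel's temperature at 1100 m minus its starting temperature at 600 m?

-0.4°C

From 600 m to 2200 m (dry): cools by 9.8 × 1.6 = 15.68°C, giving 5.22°C.
From 2200 m to 3700 m (saturated): cools by 6.8 × 1.5 = 10.2°C, giving -4.98°C.
From 3700 m to 1100 m (dry descent): warms by 9.8 × 2.6 = 25.48°C, giving 20.5°C.
Net change vs windward start: 20.5 − 20.9 = -0.4°C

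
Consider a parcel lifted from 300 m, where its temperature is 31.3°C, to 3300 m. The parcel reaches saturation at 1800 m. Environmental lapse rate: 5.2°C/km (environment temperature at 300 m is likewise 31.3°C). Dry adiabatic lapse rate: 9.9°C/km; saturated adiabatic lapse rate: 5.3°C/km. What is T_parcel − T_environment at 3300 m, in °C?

-7.2°C (parcel cooler than environment)

Parcel:
  300–1800 m, dry: Δz = 1.5 km ⇒ ΔT = -14.85°C; T = 16.45°C
  1800–3300 m, saturated: Δz = 1.5 km ⇒ ΔT = -7.95°C; T = 8.5°C
Environment:
  300–3300 m, environment: Δz = 3 km ⇒ ΔT = -15.6°C; T = 15.7°C
T_parcel − T_env = 8.5 − 15.7 = -7.2°C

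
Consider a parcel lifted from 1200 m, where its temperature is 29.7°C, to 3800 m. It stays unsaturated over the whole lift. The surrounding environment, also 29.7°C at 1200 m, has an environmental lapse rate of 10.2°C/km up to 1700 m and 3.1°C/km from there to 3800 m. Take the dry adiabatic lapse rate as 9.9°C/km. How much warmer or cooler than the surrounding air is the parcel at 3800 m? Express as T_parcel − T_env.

Parcel:
  From 1200 m to 3800 m (dry): cools by 9.9 × 2.6 = 25.74°C, giving 3.96°C.
Environment:
  From 1200 m to 1700 m (environment, lower layer): cools by 10.2 × 0.5 = 5.1°C, giving 24.6°C.
  From 1700 m to 3800 m (environment, upper layer): cools by 3.1 × 2.1 = 6.51°C, giving 18.09°C.
T_parcel − T_env = 3.96 − 18.09 = -14.13°C

-14.13°C (parcel cooler than environment)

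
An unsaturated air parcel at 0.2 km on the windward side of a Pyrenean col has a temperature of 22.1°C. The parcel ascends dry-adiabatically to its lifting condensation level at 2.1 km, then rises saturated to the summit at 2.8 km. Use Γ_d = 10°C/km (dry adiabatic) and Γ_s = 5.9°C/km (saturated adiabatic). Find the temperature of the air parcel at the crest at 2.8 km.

Dry to 2100 m: -10 × 1.9 km = -19°C, so T = 3.1°C.
Saturated to 2800 m: -5.9 × 0.7 km = -4.13°C, so T = -1.03°C.

-1.03°C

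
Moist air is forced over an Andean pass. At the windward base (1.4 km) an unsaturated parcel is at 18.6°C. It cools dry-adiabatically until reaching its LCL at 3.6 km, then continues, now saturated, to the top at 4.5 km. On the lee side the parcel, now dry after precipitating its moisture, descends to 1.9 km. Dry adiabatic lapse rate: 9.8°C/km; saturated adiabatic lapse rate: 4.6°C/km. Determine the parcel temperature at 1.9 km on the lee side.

18.38°C

From 1400 m to 3600 m (dry): cools by 9.8 × 2.2 = 21.56°C, giving -2.96°C.
From 3600 m to 4500 m (saturated): cools by 4.6 × 0.9 = 4.14°C, giving -7.1°C.
From 4500 m to 1900 m (dry descent): warms by 9.8 × 2.6 = 25.48°C, giving 18.38°C.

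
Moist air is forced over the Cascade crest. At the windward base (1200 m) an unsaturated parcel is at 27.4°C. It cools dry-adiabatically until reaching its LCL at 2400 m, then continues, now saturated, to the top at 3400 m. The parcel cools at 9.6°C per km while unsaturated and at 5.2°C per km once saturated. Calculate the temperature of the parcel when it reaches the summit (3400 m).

1200 → 2400 m (dry, 9.6°C/km): ΔT = -9.6 × 1.2 = -11.52°C → T = 15.88°C
2400 → 3400 m (saturated, 5.2°C/km): ΔT = -5.2 × 1 = -5.2°C → T = 10.68°C

10.68°C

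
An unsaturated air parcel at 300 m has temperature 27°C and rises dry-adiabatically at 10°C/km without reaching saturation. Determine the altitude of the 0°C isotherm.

3000 m

Height above start = (27 − 0) / 10 = 2.7 km
Altitude = 300 m + 2700 m = 3000 m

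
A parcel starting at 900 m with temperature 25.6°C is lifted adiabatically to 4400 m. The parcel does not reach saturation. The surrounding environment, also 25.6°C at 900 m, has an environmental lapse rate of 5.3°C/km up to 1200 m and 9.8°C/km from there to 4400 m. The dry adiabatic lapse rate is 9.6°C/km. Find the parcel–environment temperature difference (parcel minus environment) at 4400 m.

Parcel:
  Dry to 4400 m: -9.6 × 3.5 km = -33.6°C, so T = -8°C.
Environment:
  Environment, lower layer to 1200 m: -5.3 × 0.3 km = -1.59°C, so T = 24.01°C.
  Environment, upper layer to 4400 m: -9.8 × 3.2 km = -31.36°C, so T = -7.35°C.
T_parcel − T_env = -8 − (-7.35) = -0.65°C

-0.65°C (parcel cooler than environment)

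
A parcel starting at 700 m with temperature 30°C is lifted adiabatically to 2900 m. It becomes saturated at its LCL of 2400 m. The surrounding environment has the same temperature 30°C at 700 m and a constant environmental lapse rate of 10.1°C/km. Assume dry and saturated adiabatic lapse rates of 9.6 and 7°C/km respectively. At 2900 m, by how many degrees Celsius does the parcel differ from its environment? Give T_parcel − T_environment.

+2.4°C (parcel warmer than environment)

Parcel:
  700 → 2400 m (dry, 9.6°C/km): ΔT = -9.6 × 1.7 = -16.32°C → T = 13.68°C
  2400 → 2900 m (saturated, 7°C/km): ΔT = -7 × 0.5 = -3.5°C → T = 10.18°C
Environment:
  700 → 2900 m (environment, 10.1°C/km): ΔT = -10.1 × 2.2 = -22.22°C → T = 7.78°C
T_parcel − T_env = 10.18 − 7.78 = +2.4°C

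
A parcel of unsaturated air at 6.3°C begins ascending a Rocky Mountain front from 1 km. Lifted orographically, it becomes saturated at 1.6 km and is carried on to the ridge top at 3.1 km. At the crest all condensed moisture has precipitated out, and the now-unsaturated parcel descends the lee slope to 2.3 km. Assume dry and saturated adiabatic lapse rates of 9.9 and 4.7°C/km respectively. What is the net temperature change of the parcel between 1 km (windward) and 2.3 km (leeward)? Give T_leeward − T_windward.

-5.07°C

1000–1600 m, dry: Δz = 0.6 km ⇒ ΔT = -5.94°C; T = 0.36°C
1600–3100 m, saturated: Δz = 1.5 km ⇒ ΔT = -7.05°C; T = -6.69°C
3100–2300 m, dry descent: Δz = 0.8 km ⇒ ΔT = +7.92°C; T = 1.23°C
Net change vs windward start: 1.23 − 6.3 = -5.07°C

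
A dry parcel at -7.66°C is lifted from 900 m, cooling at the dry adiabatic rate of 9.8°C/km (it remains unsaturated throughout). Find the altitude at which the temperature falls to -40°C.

4200 m

Height above start = (-7.66 − (-40)) / 9.8 = 3.3 km
Altitude = 900 m + 3300 m = 4200 m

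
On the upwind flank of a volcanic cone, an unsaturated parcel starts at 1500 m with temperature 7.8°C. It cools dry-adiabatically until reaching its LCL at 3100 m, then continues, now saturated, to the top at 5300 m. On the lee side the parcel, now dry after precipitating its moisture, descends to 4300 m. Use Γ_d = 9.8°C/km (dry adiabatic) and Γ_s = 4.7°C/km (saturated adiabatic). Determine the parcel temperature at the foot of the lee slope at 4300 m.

-8.42°C

1500 → 3100 m (dry, 9.8°C/km): ΔT = -9.8 × 1.6 = -15.68°C → T = -7.88°C
3100 → 5300 m (saturated, 4.7°C/km): ΔT = -4.7 × 2.2 = -10.34°C → T = -18.22°C
5300 → 4300 m (dry descent, 9.8°C/km): ΔT = +9.8 × 1 = +9.8°C → T = -8.42°C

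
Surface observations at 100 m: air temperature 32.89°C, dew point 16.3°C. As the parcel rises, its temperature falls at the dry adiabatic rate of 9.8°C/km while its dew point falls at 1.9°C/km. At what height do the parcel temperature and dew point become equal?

2200 m

T and T_d converge at 9.8 − 1.9 = 7.9°C per km
Height above start = (32.89 − 16.3) / 7.9 = 2.1 km
LCL altitude = 100 m + 2100 m = 2200 m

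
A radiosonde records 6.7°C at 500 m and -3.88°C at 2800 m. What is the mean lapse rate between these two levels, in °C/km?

Γ = −ΔT/Δz = (6.7 − (-3.88)) / (2800 − 500) m
  = 10.58°C / 2.3 km = 4.6°C/km

4.6°C/km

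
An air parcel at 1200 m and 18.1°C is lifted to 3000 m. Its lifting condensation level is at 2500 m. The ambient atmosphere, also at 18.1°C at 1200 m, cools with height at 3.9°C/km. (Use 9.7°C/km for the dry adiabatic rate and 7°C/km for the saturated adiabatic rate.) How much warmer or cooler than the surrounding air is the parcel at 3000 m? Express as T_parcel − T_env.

Parcel:
  From 1200 m to 2500 m (dry): cools by 9.7 × 1.3 = 12.61°C, giving 5.49°C.
  From 2500 m to 3000 m (saturated): cools by 7 × 0.5 = 3.5°C, giving 1.99°C.
Environment:
  From 1200 m to 3000 m (environment): cools by 3.9 × 1.8 = 7.02°C, giving 11.08°C.
T_parcel − T_env = 1.99 − 11.08 = -9.09°C

-9.09°C (parcel cooler than environment)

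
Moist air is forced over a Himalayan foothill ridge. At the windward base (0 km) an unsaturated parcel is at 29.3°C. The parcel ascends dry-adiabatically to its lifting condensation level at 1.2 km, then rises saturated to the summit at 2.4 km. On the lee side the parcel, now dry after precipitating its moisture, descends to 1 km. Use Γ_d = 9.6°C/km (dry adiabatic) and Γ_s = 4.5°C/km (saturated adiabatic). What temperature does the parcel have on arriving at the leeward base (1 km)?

0–1200 m, dry: Δz = 1.2 km ⇒ ΔT = -11.52°C; T = 17.78°C
1200–2400 m, saturated: Δz = 1.2 km ⇒ ΔT = -5.4°C; T = 12.38°C
2400–1000 m, dry descent: Δz = 1.4 km ⇒ ΔT = +13.44°C; T = 25.82°C

25.82°C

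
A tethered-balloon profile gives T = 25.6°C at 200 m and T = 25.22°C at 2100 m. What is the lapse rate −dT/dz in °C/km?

0.2°C/km

Γ = −ΔT/Δz = (25.6 − 25.22) / (2100 − 200) m
  = 0.38°C / 1.9 km = 0.2°C/km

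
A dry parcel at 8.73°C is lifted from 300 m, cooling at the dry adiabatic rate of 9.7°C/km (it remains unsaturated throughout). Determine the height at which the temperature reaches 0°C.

1200 m

Height above start = (8.73 − 0) / 9.7 = 0.9 km
Altitude = 300 m + 900 m = 1200 m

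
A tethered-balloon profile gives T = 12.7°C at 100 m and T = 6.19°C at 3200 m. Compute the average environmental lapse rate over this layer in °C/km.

Γ = −ΔT/Δz = (12.7 − 6.19) / (3200 − 100) m
  = 6.51°C / 3.1 km = 2.1°C/km

2.1°C/km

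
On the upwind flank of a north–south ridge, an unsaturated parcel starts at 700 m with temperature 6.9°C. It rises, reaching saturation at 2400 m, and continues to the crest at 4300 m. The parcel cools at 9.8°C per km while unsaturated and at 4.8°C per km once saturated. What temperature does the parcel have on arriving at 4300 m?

-18.88°C

700–2400 m, dry: Δz = 1.7 km ⇒ ΔT = -16.66°C; T = -9.76°C
2400–4300 m, saturated: Δz = 1.9 km ⇒ ΔT = -9.12°C; T = -18.88°C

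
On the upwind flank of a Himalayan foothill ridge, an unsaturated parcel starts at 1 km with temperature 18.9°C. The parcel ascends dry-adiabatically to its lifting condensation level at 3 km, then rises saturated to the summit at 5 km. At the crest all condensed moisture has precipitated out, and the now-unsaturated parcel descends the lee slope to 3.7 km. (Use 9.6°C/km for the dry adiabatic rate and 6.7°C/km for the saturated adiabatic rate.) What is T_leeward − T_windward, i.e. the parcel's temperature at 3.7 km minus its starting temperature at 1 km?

-20.12°C

Dry to 3000 m: -9.6 × 2 km = -19.2°C, so T = -0.3°C.
Saturated to 5000 m: -6.7 × 2 km = -13.4°C, so T = -13.7°C.
Dry descent to 3700 m: +9.6 × 1.3 km = +12.48°C, so T = -1.22°C.
Net change vs windward start: -1.22 − 18.9 = -20.12°C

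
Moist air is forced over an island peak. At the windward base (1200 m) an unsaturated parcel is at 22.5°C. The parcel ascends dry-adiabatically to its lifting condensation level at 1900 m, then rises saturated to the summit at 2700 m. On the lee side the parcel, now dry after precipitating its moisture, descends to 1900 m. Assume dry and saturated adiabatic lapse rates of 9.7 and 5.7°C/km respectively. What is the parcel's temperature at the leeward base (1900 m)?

18.91°C

1200 → 1900 m (dry, 9.7°C/km): ΔT = -9.7 × 0.7 = -6.79°C → T = 15.71°C
1900 → 2700 m (saturated, 5.7°C/km): ΔT = -5.7 × 0.8 = -4.56°C → T = 11.15°C
2700 → 1900 m (dry descent, 9.7°C/km): ΔT = +9.7 × 0.8 = +7.76°C → T = 18.91°C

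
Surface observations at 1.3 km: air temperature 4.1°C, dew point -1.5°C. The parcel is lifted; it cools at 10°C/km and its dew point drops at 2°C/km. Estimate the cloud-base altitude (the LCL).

T and T_d converge at 10 − 2 = 8°C per km
Height above start = (4.1 − (-1.5)) / 8 = 0.7 km
LCL altitude = 1300 m + 700 m = 2000 m

2 km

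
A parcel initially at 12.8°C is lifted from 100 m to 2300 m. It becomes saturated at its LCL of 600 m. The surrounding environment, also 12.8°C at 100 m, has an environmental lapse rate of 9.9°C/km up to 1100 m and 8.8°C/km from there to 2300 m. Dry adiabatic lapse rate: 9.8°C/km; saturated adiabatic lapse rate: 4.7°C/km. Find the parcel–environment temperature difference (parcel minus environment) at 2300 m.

Parcel:
  100–600 m, dry: Δz = 0.5 km ⇒ ΔT = -4.9°C; T = 7.9°C
  600–2300 m, saturated: Δz = 1.7 km ⇒ ΔT = -7.99°C; T = -0.09°C
Environment:
  100–1100 m, environment, lower layer: Δz = 1 km ⇒ ΔT = -9.9°C; T = 2.9°C
  1100–2300 m, environment, upper layer: Δz = 1.2 km ⇒ ΔT = -10.56°C; T = -7.66°C
T_parcel − T_env = -0.09 − (-7.66) = +7.57°C

+7.57°C (parcel warmer than environment)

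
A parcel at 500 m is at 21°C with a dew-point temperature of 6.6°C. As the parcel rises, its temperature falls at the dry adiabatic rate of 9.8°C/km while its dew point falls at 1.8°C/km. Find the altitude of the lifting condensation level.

T and T_d converge at 9.8 − 1.8 = 8°C per km
Height above start = (21 − 6.6) / 8 = 1.8 km
LCL altitude = 500 m + 1800 m = 2300 m

2300 m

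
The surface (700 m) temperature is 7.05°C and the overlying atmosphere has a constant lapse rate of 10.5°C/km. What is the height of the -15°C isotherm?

Height above start = (7.05 − (-15)) / 10.5 = 2.1 km
Altitude = 700 m + 2100 m = 2800 m

2800 m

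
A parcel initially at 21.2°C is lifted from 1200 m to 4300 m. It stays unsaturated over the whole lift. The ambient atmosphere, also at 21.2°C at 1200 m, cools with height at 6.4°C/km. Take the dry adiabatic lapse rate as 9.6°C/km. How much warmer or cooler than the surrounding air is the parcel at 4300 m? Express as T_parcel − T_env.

-9.92°C (parcel cooler than environment)

Parcel:
  Dry to 4300 m: -9.6 × 3.1 km = -29.76°C, so T = -8.56°C.
Environment:
  Environment to 4300 m: -6.4 × 3.1 km = -19.84°C, so T = 1.36°C.
T_parcel − T_env = -8.56 − 1.36 = -9.92°C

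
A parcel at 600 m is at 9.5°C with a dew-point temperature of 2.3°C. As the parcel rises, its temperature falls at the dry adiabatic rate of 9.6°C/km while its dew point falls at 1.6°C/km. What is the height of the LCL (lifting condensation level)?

T and T_d converge at 9.6 − 1.6 = 8°C per km
Height above start = (9.5 − 2.3) / 8 = 0.9 km
LCL altitude = 600 m + 900 m = 1500 m

1500 m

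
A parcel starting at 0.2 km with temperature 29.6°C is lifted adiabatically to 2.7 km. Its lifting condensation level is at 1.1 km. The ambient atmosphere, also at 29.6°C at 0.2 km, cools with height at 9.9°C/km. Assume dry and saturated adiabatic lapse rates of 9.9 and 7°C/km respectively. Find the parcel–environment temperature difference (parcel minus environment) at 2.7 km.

+4.64°C (parcel warmer than environment)

Parcel:
  Dry to 1100 m: -9.9 × 0.9 km = -8.91°C, so T = 20.69°C.
  Saturated to 2700 m: -7 × 1.6 km = -11.2°C, so T = 9.49°C.
Environment:
  Environment to 2700 m: -9.9 × 2.5 km = -24.75°C, so T = 4.85°C.
T_parcel − T_env = 9.49 − 4.85 = +4.64°C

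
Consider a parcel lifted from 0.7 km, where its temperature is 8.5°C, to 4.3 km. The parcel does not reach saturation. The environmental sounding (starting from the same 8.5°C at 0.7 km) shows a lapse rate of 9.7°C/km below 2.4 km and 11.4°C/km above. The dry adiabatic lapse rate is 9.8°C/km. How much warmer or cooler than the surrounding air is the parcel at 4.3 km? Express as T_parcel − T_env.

Parcel:
  From 700 m to 4300 m (dry): cools by 9.8 × 3.6 = 35.28°C, giving -26.78°C.
Environment:
  From 700 m to 2400 m (environment, lower layer): cools by 9.7 × 1.7 = 16.49°C, giving -7.99°C.
  From 2400 m to 4300 m (environment, upper layer): cools by 11.4 × 1.9 = 21.66°C, giving -29.65°C.
T_parcel − T_env = -26.78 − (-29.65) = +2.87°C

+2.87°C (parcel warmer than environment)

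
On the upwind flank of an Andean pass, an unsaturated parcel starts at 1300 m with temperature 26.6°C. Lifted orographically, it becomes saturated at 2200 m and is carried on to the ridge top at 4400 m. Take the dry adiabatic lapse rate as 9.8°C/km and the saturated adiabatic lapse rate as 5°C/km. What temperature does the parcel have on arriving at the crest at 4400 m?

6.78°C

From 1300 m to 2200 m (dry): cools by 9.8 × 0.9 = 8.82°C, giving 17.78°C.
From 2200 m to 4400 m (saturated): cools by 5 × 2.2 = 11°C, giving 6.78°C.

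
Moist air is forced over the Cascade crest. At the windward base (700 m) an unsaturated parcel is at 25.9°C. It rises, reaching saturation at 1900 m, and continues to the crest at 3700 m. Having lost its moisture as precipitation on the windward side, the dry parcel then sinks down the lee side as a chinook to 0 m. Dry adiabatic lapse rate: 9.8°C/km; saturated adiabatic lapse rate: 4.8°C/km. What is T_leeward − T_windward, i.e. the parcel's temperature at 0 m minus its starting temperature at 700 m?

From 700 m to 1900 m (dry): cools by 9.8 × 1.2 = 11.76°C, giving 14.14°C.
From 1900 m to 3700 m (saturated): cools by 4.8 × 1.8 = 8.64°C, giving 5.5°C.
From 3700 m to 0 m (dry descent): warms by 9.8 × 3.7 = 36.26°C, giving 41.76°C.
Net change vs windward start: 41.76 − 25.9 = +15.86°C

+15.86°C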